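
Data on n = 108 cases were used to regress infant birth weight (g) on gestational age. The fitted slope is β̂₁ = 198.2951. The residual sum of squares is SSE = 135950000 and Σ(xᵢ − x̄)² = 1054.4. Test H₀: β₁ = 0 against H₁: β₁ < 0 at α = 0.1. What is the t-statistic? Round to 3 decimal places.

MSE = SSE/(n − 2) = 135950000/106 = 1.28255e+06.
SE(β̂₁) = √(MSE/Sₓₓ) = √(1.28255e+06/1054.4) = 34.8766.
t = 198.2951 / 34.8766 = 5.686.
df = n − 2 = 106.
One-sided p ≈ 1.0000, which is ≥ 0.1, so fail to reject H₀.
The data do not give significant evidence that the true slope on gestational age is negative.

t = 5.686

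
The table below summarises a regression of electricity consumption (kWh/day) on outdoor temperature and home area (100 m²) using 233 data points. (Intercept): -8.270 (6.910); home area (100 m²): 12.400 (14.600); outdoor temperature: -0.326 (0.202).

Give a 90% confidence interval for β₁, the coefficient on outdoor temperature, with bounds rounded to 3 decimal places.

Read off: b = -0.326, SE = 0.202 for outdoor temperature.
df = n − k − 1 = 233 − 2 − 1 = 230.
t* = t_{0.05, 230} = 1.651506.
Margin = t* × SE = 1.651506 × 0.202 = 0.33360.
CI: -0.326 ± 0.33360 → (-0.660, 0.008).

(-0.660, 0.008)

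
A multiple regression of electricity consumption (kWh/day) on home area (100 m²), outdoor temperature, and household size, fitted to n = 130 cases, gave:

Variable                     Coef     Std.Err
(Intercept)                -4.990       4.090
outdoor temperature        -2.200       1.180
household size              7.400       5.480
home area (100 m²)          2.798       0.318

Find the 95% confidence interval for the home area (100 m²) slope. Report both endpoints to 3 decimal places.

(2.169, 3.427)

Read off: b = 2.798, SE = 0.318 for home area (100 m²).
df = n − k − 1 = 130 − 3 − 1 = 126.
t* = t_{0.025, 126} = 1.978971.
Margin = t* × SE = 1.978971 × 0.318 = 0.62931.
CI: 2.798 ± 0.62931 → (2.169, 3.427).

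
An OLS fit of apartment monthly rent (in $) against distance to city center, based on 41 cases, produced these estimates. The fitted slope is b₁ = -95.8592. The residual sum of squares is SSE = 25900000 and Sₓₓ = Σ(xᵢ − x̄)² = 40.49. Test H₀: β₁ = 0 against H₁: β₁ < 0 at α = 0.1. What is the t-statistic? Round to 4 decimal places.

t = -0.7485

MSE = SSE/(n − 2) = 25900000/39 = 664103.
SE(b₁) = √(MSE/Sₓₓ) = √(664103/40.49) = 128.069.
t = -95.8592 / 128.069 = -0.7485.
df = n − 2 = 39.
One-sided p ≈ 0.2293, which is ≥ 0.1, so fail to reject H₀.
The data do not give significant evidence that the true slope on distance to city center is negative.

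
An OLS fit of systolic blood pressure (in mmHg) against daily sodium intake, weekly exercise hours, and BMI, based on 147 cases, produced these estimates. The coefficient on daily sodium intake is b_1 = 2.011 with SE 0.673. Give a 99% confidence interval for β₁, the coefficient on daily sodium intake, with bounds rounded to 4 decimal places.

df = n − k − 1 = 147 − 3 − 1 = 143.
t* = t_{0.005, 143} = 2.610647.
Margin = t* × SE = 2.610647 × 0.673 = 1.756965.
CI: 2.011 ± 1.756965 → (0.2540, 3.7680).
With 99% confidence, each one-unit increase in daily sodium intake is associated with a change of between 0.2540 and 3.7680 mmHg in systolic blood pressure, holding the other predictors fixed.

(0.2540, 3.7680)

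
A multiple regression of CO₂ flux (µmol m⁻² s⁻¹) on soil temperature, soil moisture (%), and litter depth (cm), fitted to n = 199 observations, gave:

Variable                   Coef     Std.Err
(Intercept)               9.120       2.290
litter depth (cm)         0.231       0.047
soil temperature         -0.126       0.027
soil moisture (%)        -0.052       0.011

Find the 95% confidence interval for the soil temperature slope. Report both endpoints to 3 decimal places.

Read off: b = -0.126, SE = 0.027 for soil temperature.
df = n − k − 1 = 199 − 3 − 1 = 195.
t* = t_{0.025, 195} = 1.972204.
Margin = t* × SE = 1.972204 × 0.027 = 0.05325.
CI: -0.126 ± 0.05325 → (-0.179, -0.073).

(-0.179, -0.073)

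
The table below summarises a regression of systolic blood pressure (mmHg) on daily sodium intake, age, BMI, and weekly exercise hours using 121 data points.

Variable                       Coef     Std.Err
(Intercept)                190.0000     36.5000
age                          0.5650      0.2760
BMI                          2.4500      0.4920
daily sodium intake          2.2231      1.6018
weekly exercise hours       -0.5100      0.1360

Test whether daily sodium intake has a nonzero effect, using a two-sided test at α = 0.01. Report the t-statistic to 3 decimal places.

Read off: b = 2.2231, SE = 1.6018 for daily sodium intake.
H₀: β₁ = 0 vs H₁: β₁ ≠ 0.
t = 2.2231 / 1.6018 = 1.388.
df = n − k − 1 = 121 − 4 − 1 = 116.
Two-sided p ≈ 0.1678, which is ≥ 0.01, so fail to reject H₀.
The data do not give significant evidence of an association between daily sodium intake and systolic blood pressure, after adjusting for the other predictors.

t = 1.388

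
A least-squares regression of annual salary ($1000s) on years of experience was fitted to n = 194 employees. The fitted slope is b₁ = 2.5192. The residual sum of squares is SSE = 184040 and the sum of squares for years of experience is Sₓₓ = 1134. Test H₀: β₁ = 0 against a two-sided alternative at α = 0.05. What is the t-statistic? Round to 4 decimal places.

MSE = SSE/(n − 2) = 184040/192 = 958.542.
SE(b₁) = √(MSE/Sₓₓ) = √(958.542/1134) = 0.919388.
t = 2.5192 / 0.919388 = 2.7401.
df = n − 2 = 192.
Two-sided p ≈ 0.0067, which is < 0.05, so reject H₀.
There is evidence that years of experience is associated with annual salary.

t = 2.7401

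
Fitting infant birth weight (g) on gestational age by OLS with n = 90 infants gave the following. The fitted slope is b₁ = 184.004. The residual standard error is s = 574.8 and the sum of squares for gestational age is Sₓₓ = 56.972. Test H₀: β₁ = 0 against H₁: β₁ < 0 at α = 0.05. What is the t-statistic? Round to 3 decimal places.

t = 2.416

SE(b₁) = s/√Sₓₓ = 574.8/√56.972 = 76.1528.
t = 184.004 / 76.1528 = 2.416.
df = n − 2 = 88.
One-sided p ≈ 0.9911, which is ≥ 0.05, so fail to reject H₀.
The data do not give significant evidence that the true slope on gestational age is negative.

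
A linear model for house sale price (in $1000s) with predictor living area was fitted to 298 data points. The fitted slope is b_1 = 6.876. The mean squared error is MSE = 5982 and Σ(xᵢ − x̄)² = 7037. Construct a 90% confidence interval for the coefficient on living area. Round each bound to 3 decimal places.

SE(b_1) = √(MSE/Sₓₓ) = √(5982/7037) = 0.921997.
df = n − 2 = 296.
t* = t_{0.05, 296} = 1.650018.
Margin = t* × SE = 1.650018 × 0.921997 = 1.52131.
CI: 6.876 ± 1.52131 → (5.355, 8.397).
With 90% confidence, each one-unit increase in living area is associated with a change of between 5.355 and 8.397 $1000s in house sale price.

(5.355, 8.397)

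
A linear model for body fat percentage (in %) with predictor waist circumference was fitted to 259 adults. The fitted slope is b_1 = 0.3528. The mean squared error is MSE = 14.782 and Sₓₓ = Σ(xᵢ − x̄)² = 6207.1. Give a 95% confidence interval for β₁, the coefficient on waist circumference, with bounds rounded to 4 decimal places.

SE(b_1) = √(MSE/Sₓₓ) = √(14.782/6207.1) = 0.0488003.
df = n − 2 = 257.
t* = t_{0.025, 257} = 1.969237.
Margin = t* × SE = 1.969237 × 0.0488003 = 0.096099.
CI: 0.3528 ± 0.096099 → (0.2567, 0.4489).
With 95% confidence, each one-unit increase in waist circumference is associated with a change of between 0.2567 and 0.4489 % in body fat percentage.

(0.2567, 0.4489)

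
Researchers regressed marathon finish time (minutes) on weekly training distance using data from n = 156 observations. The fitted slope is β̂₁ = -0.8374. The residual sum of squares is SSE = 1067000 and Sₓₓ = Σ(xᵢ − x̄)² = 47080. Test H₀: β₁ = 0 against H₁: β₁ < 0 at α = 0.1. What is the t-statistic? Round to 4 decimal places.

MSE = SSE/(n − 2) = 1067000/154 = 6928.57.
SE(β̂₁) = √(MSE/Sₓₓ) = √(6928.57/47080) = 0.383622.
t = -0.8374 / 0.383622 = -2.1829.
df = n − 2 = 154.
One-sided p ≈ 0.0153, which is < 0.1, so reject H₀.
There is evidence that the true slope on weekly training distance is negative.

t = -2.1829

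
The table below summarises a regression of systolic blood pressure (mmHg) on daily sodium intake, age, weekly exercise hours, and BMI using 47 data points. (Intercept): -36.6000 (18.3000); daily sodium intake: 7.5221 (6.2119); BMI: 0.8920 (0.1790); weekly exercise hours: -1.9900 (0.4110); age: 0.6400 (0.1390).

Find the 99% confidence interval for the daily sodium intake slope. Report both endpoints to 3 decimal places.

(-9.238, 24.282)

Read off: b = 7.5221, SE = 6.2119 for daily sodium intake.
df = n − k − 1 = 47 − 4 − 1 = 42.
t* = t_{0.005, 42} = 2.698066.
Margin = t* × SE = 2.698066 × 6.2119 = 16.76012.
CI: 7.5221 ± 16.76012 → (-9.238, 24.282).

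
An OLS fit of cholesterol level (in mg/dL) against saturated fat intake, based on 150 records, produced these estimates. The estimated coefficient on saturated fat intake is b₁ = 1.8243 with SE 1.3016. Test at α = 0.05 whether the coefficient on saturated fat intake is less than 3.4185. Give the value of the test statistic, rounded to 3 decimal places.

t = -1.225

H₀: β₁ = 3.4185 vs H₁: β₁ < 3.4185.
t = (b₁ − β₁⁰)/SE = (1.8243 − 3.4185) / 1.3016 = -1.225.
df = n − 2 = 150 − 2 = 148.
One-sided p ≈ 0.1113, which is ≥ 0.05, so fail to reject H₀.
The data do not give significant evidence that the true slope on saturated fat intake is below 3.4185 mg/dL per unit.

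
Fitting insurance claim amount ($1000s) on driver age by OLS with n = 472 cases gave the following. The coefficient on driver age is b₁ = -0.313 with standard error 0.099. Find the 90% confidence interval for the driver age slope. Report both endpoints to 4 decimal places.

(-0.4762, -0.1498)

df = n − 2 = 472 − 2 = 470.
t* = t_{0.05, 470} = 1.648102.
Margin = t* × SE = 1.648102 × 0.099 = 0.163162.
CI: -0.313 ± 0.163162 → (-0.4762, -0.1498).
With 90% confidence, each one-unit increase in driver age is associated with a change of between -0.4762 and -0.1498 $1000s in insurance claim amount.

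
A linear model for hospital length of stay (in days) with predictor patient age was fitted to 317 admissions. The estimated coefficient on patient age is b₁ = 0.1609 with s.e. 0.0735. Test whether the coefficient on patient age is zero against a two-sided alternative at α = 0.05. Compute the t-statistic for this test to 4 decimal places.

H₀: β₁ = 0 vs H₁: β₁ ≠ 0.
t = (b₁ − β₁⁰)/SE = 0.1609 / 0.0735 = 2.1891.
df = n − 2 = 317 − 2 = 315.
Two-sided p ≈ 0.0293, which is < 0.05, so reject H₀.
There is evidence that patient age is associated with hospital length of stay.

t = 2.1891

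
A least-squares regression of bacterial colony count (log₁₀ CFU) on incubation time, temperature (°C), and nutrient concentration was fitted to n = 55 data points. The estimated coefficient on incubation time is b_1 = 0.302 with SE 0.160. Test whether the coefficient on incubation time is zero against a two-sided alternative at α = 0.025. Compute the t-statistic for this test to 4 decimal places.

H₀: β₁ = 0 vs H₁: β₁ ≠ 0.
t = (b_1 − β₁⁰)/SE = 0.302 / 0.160 = 1.8875.
df = n − k − 1 = 55 − 3 − 1 = 51.
Two-sided p ≈ 0.0648, which is ≥ 0.025, so fail to reject H₀.
The data do not give significant evidence of an association between incubation time and bacterial colony count, after adjusting for the other predictors.

t = 1.8875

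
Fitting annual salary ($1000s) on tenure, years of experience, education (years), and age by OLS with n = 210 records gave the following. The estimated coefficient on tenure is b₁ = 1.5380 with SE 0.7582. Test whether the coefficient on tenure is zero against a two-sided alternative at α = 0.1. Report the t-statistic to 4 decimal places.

H₀: β₁ = 0 vs H₁: β₁ ≠ 0.
t = (b₁ − β₁⁰)/SE = 1.5380 / 0.7582 = 2.0285.
df = n − k − 1 = 210 − 4 − 1 = 205.
Two-sided p ≈ 0.0438, which is < 0.1, so reject H₀.
There is evidence that tenure is associated with annual salary, holding the other predictors fixed.

t = 2.0285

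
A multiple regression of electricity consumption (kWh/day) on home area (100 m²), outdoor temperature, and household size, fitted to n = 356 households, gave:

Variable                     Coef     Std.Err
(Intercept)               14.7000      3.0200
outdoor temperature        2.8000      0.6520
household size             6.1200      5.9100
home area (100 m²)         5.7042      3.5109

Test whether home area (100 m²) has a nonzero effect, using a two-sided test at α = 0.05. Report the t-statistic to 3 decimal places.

t = 1.625

Read off: b = 5.7042, SE = 3.5109 for home area (100 m²).
H₀: β₁ = 0 vs H₁: β₁ ≠ 0.
t = 5.7042 / 3.5109 = 1.625.
df = n − k − 1 = 356 − 3 − 1 = 352.
Two-sided p ≈ 0.1051, which is ≥ 0.05, so fail to reject H₀.
The data do not give significant evidence of an association between home area (100 m²) and electricity consumption, after adjusting for the other predictors.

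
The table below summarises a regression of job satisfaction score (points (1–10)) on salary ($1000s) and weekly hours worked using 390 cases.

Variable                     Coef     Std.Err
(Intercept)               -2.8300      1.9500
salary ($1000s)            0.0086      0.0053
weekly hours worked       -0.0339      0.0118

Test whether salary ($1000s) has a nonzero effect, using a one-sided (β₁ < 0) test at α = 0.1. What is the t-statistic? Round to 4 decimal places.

Read off: b = 0.0086, SE = 0.0053 for salary ($1000s).
H₀: β₁ = 0 vs H₁: β₁ < 0.
t = 0.0086 / 0.0053 = 1.6226.
df = n − k − 1 = 390 − 2 − 1 = 387.
One-sided p ≈ 0.9473, which is ≥ 0.1, so fail to reject H₀.
The data do not give significant evidence that the true slope on salary ($1000s) is negative, holding the other predictors fixed.

t = 1.6226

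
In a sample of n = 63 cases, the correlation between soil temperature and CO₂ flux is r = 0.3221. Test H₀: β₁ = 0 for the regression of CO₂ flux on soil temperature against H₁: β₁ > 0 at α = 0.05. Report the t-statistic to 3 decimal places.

t = 2.657

t = r·√(n − 2)/√(1 − r²) = 0.3221·√61/√0.896252 = 2.657.
df = n − 2 = 61.
One-sided p ≈ 0.0050, which is < 0.05, so reject H₀.
There is evidence of a linear association between soil temperature and CO₂ flux.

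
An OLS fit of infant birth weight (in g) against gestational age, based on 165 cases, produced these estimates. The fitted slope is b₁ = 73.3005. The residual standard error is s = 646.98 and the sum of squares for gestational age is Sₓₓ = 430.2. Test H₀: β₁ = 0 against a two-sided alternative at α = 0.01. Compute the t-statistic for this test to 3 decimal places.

SE(b₁) = s/√Sₓₓ = 646.98/√430.2 = 31.1929.
t = 73.3005 / 31.1929 = 2.350.
df = n − 2 = 163.
Two-sided p ≈ 0.0200, which is ≥ 0.01, so fail to reject H₀.
The data do not give significant evidence of an association between gestational age and infant birth weight.

t = 2.350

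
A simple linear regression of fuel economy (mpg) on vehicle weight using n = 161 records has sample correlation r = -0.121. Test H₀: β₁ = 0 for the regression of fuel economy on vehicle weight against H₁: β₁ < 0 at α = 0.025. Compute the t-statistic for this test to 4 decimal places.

t = r·√(n − 2)/√(1 − r²) = -0.121·√159/√0.985359 = -1.5370.
df = n − 2 = 159.
One-sided p ≈ 0.0631, which is ≥ 0.025, so fail to reject H₀.
The data do not give significant evidence of a linear association between vehicle weight and fuel economy.

t = -1.5370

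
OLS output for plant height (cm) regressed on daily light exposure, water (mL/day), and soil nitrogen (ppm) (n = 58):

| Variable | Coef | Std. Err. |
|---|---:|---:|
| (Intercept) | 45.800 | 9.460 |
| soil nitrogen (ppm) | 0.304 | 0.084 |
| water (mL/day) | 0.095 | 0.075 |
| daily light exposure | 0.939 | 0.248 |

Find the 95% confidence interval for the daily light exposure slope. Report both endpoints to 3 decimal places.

(0.442, 1.436)

Read off: b = 0.939, SE = 0.248 for daily light exposure.
df = n − k − 1 = 58 − 3 − 1 = 54.
t* = t_{0.025, 54} = 2.004879.
Margin = t* × SE = 2.004879 × 0.248 = 0.49721.
CI: 0.939 ± 0.49721 → (0.442, 1.436).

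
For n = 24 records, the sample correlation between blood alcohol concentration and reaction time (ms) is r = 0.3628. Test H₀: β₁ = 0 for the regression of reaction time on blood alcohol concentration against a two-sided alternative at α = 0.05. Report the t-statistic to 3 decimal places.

t = r·√(n − 2)/√(1 − r²) = 0.3628·√22/√0.868376 = 1.826.
df = n − 2 = 22.
Two-sided p ≈ 0.0814, which is ≥ 0.05, so fail to reject H₀.
The data do not give significant evidence of a linear association between blood alcohol concentration and reaction time.

t = 1.826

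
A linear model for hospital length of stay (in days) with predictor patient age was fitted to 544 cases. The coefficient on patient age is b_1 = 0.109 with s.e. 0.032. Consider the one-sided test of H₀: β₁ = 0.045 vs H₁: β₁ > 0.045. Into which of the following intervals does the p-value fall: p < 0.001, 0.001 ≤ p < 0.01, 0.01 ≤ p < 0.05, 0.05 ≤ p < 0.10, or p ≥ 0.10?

t = (0.109 − 0.045) / 0.032 = 2.000.
df = n − 2 = 544 − 2 = 542.
One-sided p = P(T_{542} > t) ≈ 0.0230.
So 0.01 ≤ p < 0.05.

0.01 ≤ p < 0.05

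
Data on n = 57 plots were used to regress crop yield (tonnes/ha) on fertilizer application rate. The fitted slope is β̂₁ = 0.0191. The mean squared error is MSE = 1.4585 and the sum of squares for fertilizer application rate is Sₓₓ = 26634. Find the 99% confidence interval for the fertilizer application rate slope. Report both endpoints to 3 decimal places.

SE(β̂₁) = √(MSE/Sₓₓ) = √(1.4585/26634) = 0.00740006.
df = n − 2 = 55.
t* = t_{0.005, 55} = 2.668216.
Margin = t* × SE = 2.668216 × 0.00740006 = 0.01974.
CI: 0.0191 ± 0.01974 → (-0.001, 0.039).
With 99% confidence, each one-unit increase in fertilizer application rate is associated with a change of between -0.001 and 0.039 tonnes/ha in crop yield.

(-0.001, 0.039)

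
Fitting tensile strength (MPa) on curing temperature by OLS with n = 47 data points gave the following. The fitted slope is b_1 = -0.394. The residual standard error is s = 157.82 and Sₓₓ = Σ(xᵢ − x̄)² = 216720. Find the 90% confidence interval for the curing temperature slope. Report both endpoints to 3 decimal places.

(-0.963, 0.175)

SE(b_1) = s/√Sₓₓ = 157.82/√216720 = 0.33901.
df = n − 2 = 45.
t* = t_{0.05, 45} = 1.679427.
Margin = t* × SE = 1.679427 × 0.33901 = 0.56934.
CI: -0.394 ± 0.56934 → (-0.963, 0.175).
With 90% confidence, each one-unit increase in curing temperature is associated with a change of between -0.963 and 0.175 MPa in tensile strength.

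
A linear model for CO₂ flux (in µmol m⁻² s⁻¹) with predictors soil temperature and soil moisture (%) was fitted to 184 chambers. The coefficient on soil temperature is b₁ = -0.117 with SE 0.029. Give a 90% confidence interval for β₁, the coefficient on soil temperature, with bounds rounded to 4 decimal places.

df = n − k − 1 = 184 − 2 − 1 = 181.
t* = t_{0.05, 181} = 1.653316.
Margin = t* × SE = 1.653316 × 0.029 = 0.047946.
CI: -0.117 ± 0.047946 → (-0.1649, -0.0691).
With 90% confidence, each one-unit increase in soil temperature is associated with a change of between -0.1649 and -0.0691 µmol m⁻² s⁻¹ in CO₂ flux, holding the other predictors fixed.

(-0.1649, -0.0691)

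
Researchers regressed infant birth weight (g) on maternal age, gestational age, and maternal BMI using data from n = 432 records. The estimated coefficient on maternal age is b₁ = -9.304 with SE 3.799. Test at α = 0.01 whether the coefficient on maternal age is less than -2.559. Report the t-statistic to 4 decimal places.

t = -1.7755

H₀: β₁ = -2.559 vs H₁: β₁ < -2.559.
t = (b₁ − β₁⁰)/SE = (-9.304 − (-2.559)) / 3.799 = -1.7755.
df = n − k − 1 = 432 − 3 − 1 = 428.
One-sided p ≈ 0.0383, which is ≥ 0.01, so fail to reject H₀.
The data do not give significant evidence that the true slope on maternal age is below -2.559 g per unit, holding the other predictors fixed.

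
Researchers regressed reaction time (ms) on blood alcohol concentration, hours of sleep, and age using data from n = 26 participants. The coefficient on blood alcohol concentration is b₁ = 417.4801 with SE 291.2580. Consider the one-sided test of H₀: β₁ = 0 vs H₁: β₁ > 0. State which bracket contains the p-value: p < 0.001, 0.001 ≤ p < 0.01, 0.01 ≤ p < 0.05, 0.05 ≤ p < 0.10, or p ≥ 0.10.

t = 417.4801 / 291.2580 = 1.433.
df = n − k − 1 = 26 − 3 − 1 = 22.
One-sided p = P(T_{22} > t) ≈ 0.0829.
So 0.05 ≤ p < 0.10.

0.05 ≤ p < 0.10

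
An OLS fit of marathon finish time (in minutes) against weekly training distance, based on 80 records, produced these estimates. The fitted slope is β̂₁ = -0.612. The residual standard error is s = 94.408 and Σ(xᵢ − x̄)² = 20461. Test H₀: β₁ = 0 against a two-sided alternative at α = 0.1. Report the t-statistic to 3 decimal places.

t = -0.927

SE(β̂₁) = s/√Sₓₓ = 94.408/√20461 = 0.660002.
t = -0.612 / 0.660002 = -0.927.
df = n − 2 = 78.
Two-sided p ≈ 0.3566, which is ≥ 0.1, so fail to reject H₀.
The data do not give significant evidence of an association between weekly training distance and marathon finish time.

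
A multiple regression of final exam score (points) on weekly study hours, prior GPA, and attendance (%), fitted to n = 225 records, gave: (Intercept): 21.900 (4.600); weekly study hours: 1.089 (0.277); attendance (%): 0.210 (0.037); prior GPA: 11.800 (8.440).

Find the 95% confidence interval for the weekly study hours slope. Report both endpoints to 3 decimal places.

Read off: b = 1.089, SE = 0.277 for weekly study hours.
df = n − k − 1 = 225 − 3 − 1 = 221.
t* = t_{0.025, 221} = 1.970756.
Margin = t* × SE = 1.970756 × 0.277 = 0.54590.
CI: 1.089 ± 0.54590 → (0.543, 1.635).

(0.543, 1.635)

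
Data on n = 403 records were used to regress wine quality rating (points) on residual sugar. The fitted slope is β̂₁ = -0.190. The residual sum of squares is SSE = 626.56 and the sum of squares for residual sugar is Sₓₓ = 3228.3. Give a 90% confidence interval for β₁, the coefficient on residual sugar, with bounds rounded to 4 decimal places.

MSE = SSE/(n − 2) = 626.56/401 = 1.56249.
SE(β̂₁) = √(MSE/Sₓₓ) = √(1.56249/3228.3) = 0.022.
df = n − 2 = 401.
t* = t_{0.05, 401} = 1.648662.
Margin = t* × SE = 1.648662 × 0.022 = 0.036271.
CI: -0.190 ± 0.036271 → (-0.2263, -0.1537).
With 90% confidence, each one-unit increase in residual sugar is associated with a change of between -0.2263 and -0.1537 points in wine quality rating.

(-0.2263, -0.1537)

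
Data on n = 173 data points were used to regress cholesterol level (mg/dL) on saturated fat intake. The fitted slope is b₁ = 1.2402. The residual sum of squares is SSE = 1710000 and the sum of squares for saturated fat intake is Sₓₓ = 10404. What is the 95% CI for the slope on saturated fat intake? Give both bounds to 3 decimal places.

(-0.695, 3.175)

MSE = SSE/(n − 2) = 1710000/171 = 10000.
SE(b₁) = √(MSE/Sₓₓ) = √(10000/10404) = 0.980392.
df = n − 2 = 171.
t* = t_{0.025, 171} = 1.973934.
Margin = t* × SE = 1.973934 × 0.980392 = 1.93523.
CI: 1.2402 ± 1.93523 → (-0.695, 3.175).
With 95% confidence, each one-unit increase in saturated fat intake is associated with a change of between -0.695 and 3.175 mg/dL in cholesterol level.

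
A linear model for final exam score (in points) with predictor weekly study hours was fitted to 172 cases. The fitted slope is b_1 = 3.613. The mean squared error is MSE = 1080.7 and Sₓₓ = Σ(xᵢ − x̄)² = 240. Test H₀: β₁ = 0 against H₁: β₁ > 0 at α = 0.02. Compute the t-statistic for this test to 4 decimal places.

t = 1.7026

SE(b_1) = √(MSE/Sₓₓ) = √(1080.7/240) = 2.12201.
t = 3.613 / 2.12201 = 1.7026.
df = n − 2 = 170.
One-sided p ≈ 0.0452, which is ≥ 0.02, so fail to reject H₀.
The data do not give significant evidence that the true slope on weekly study hours is positive.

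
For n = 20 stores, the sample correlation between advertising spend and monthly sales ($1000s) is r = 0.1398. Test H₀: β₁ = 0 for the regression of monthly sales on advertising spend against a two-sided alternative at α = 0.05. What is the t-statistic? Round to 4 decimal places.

t = 0.5990

t = r·√(n − 2)/√(1 − r²) = 0.1398·√18/√0.980456 = 0.5990.
df = n − 2 = 18.
Two-sided p ≈ 0.5566, which is ≥ 0.05, so fail to reject H₀.
The data do not give significant evidence of a linear association between advertising spend and monthly sales.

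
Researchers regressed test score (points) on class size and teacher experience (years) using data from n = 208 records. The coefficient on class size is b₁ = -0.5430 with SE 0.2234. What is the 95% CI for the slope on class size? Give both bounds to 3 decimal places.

(-0.983, -0.103)

df = n − k − 1 = 208 − 2 − 1 = 205.
t* = t_{0.025, 205} = 1.971603.
Margin = t* × SE = 1.971603 × 0.2234 = 0.44046.
CI: -0.5430 ± 0.44046 → (-0.983, -0.103).
With 95% confidence, each one-unit increase in class size is associated with a change of between -0.983 and -0.103 points in test score, holding the other predictors fixed.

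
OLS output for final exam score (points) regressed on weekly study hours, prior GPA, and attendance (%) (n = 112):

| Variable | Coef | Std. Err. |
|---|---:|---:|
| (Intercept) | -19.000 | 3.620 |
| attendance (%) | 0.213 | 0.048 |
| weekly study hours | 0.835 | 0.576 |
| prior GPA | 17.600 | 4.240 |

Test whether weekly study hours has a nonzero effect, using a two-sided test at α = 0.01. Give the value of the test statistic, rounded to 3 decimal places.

t = 1.450

Read off: b = 0.835, SE = 0.576 for weekly study hours.
H₀: β₁ = 0 vs H₁: β₁ ≠ 0.
t = 0.835 / 0.576 = 1.450.
df = n − k − 1 = 112 − 3 − 1 = 108.
Two-sided p ≈ 0.1501, which is ≥ 0.01, so fail to reject H₀.
The data do not give significant evidence of an association between weekly study hours and final exam score, after adjusting for the other predictors.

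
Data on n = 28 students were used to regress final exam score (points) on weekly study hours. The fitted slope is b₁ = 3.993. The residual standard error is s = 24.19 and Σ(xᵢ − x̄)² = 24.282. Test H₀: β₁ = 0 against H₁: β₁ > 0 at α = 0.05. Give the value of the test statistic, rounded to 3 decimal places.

t = 0.813

SE(b₁) = s/√Sₓₓ = 24.19/√24.282 = 4.90901.
t = 3.993 / 4.90901 = 0.813.
df = n − 2 = 26.
One-sided p ≈ 0.2117, which is ≥ 0.05, so fail to reject H₀.
The data do not give significant evidence that the true slope on weekly study hours is positive.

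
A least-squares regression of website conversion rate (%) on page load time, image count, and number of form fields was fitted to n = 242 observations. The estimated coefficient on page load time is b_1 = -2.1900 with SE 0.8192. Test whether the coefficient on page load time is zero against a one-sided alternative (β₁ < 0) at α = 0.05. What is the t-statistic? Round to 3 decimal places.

H₀: β₁ = 0 vs H₁: β₁ < 0.
t = (b_1 − β₁⁰)/SE = -2.1900 / 0.8192 = -2.673.
df = n − k − 1 = 242 − 3 − 1 = 238.
One-sided p ≈ 0.0040, which is < 0.05, so reject H₀.
There is evidence that the true slope on page load time is negative, holding the other predictors fixed.

t = -2.673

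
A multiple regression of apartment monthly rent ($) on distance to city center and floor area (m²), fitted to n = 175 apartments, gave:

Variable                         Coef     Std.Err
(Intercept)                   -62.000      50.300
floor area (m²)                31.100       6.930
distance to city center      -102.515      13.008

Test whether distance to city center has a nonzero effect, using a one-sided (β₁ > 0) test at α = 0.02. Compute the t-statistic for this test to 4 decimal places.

t = -7.8809

Read off: b = -102.515, SE = 13.008 for distance to city center.
H₀: β₁ = 0 vs H₁: β₁ > 0.
t = -102.515 / 13.008 = -7.8809.
df = n − k − 1 = 175 − 2 − 1 = 172.
One-sided p ≈ 1.0000, which is ≥ 0.02, so fail to reject H₀.
The data do not give significant evidence that the true slope on distance to city center is positive, holding the other predictors fixed.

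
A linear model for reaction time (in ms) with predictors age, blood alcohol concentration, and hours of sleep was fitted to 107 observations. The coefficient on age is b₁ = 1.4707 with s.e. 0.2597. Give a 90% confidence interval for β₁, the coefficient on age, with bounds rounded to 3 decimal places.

df = n − k − 1 = 107 − 3 − 1 = 103.
t* = t_{0.05, 103} = 1.659782.
Margin = t* × SE = 1.659782 × 0.2597 = 0.43105.
CI: 1.4707 ± 0.43105 → (1.040, 1.902).
With 90% confidence, each one-unit increase in age is associated with a change of between 1.040 and 1.902 ms in reaction time, holding the other predictors fixed.

(1.040, 1.902)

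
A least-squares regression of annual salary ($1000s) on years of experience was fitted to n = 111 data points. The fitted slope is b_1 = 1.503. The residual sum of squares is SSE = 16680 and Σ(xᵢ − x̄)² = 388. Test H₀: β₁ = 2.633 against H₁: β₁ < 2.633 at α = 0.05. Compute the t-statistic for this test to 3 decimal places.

t = -1.799

MSE = SSE/(n − 2) = 16680/109 = 153.028.
SE(b_1) = √(MSE/Sₓₓ) = √(153.028/388) = 0.628013.
t = (1.503 − 2.633) / 0.628013 = -1.799.
df = n − 2 = 109.
One-sided p ≈ 0.0374, which is < 0.05, so reject H₀.
There is evidence that the true slope on years of experience is below 2.633 $1000s per unit.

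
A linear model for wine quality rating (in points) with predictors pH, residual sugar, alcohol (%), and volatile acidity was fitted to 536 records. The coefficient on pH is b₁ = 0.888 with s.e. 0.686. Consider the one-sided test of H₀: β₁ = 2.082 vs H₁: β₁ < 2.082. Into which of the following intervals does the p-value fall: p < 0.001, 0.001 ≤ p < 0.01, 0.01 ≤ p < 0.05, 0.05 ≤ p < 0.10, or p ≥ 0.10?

0.01 ≤ p < 0.05

t = (0.888 − 2.082) / 0.686 = -1.741.
df = n − k − 1 = 536 − 4 − 1 = 531.
One-sided p = P(T_{531} < t) ≈ 0.0412.
So 0.01 ≤ p < 0.05.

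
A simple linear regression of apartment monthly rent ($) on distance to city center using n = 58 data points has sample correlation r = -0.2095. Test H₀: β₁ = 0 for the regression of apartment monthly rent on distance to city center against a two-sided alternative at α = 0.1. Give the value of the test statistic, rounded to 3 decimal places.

t = r·√(n − 2)/√(1 − r²) = -0.2095·√56/√0.95611 = -1.603.
df = n − 2 = 56.
Two-sided p ≈ 0.1145, which is ≥ 0.1, so fail to reject H₀.
The data do not give significant evidence of a linear association between distance to city center and apartment monthly rent.

t = -1.603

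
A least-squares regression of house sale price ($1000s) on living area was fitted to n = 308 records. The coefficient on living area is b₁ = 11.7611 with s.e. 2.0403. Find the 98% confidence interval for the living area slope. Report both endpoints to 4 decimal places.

df = n − 2 = 308 − 2 = 306.
t* = t_{0.01, 306} = 2.338596.
Margin = t* × SE = 2.338596 × 2.0403 = 4.771437.
CI: 11.7611 ± 4.771437 → (6.9897, 16.5325).
With 98% confidence, each one-unit increase in living area is associated with a change of between 6.9897 and 16.5325 $1000s in house sale price.

(6.9897, 16.5325)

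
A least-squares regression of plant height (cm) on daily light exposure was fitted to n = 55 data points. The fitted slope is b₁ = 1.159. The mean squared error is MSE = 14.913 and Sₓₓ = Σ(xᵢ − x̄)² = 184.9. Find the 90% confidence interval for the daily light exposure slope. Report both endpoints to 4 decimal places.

SE(b₁) = √(MSE/Sₓₓ) = √(14.913/184.9) = 0.283997.
df = n − 2 = 53.
t* = t_{0.05, 53} = 1.674116.
Margin = t* × SE = 1.674116 × 0.283997 = 0.475444.
CI: 1.159 ± 0.475444 → (0.6836, 1.6344).
With 90% confidence, each one-unit increase in daily light exposure is associated with a change of between 0.6836 and 1.6344 cm in plant height.

(0.6836, 1.6344)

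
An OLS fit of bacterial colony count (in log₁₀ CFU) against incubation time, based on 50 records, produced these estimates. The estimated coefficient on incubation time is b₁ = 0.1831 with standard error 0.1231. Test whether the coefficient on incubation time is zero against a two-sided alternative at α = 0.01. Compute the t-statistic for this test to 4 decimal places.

H₀: β₁ = 0 vs H₁: β₁ ≠ 0.
t = (b₁ − β₁⁰)/SE = 0.1831 / 0.1231 = 1.4874.
df = n − 2 = 50 − 2 = 48.
Two-sided p ≈ 0.1434, which is ≥ 0.01, so fail to reject H₀.
The data do not give significant evidence of an association between incubation time and bacterial colony count.

t = 1.4874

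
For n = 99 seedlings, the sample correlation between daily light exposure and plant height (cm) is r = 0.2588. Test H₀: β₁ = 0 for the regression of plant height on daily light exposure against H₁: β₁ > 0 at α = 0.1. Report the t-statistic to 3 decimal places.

t = 2.639

t = r·√(n − 2)/√(1 − r²) = 0.2588·√97/√0.933023 = 2.639.
df = n − 2 = 97.
One-sided p ≈ 0.0048, which is < 0.1, so reject H₀.
There is evidence of a linear association between daily light exposure and plant height.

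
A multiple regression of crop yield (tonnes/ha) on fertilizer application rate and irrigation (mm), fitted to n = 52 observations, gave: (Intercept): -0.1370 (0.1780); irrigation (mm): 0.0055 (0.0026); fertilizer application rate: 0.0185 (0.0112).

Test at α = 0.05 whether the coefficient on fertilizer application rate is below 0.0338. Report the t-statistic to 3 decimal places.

t = -1.366

Read off: b = 0.0185, SE = 0.0112 for fertilizer application rate.
H₀: β₁ = 0.0338 vs H₁: β₁ < 0.0338.
t = (0.0185 − 0.0338) / 0.0112 = -1.366.
df = n − k − 1 = 52 − 2 − 1 = 49.
One-sided p ≈ 0.0891, which is ≥ 0.05, so fail to reject H₀.
The data do not give significant evidence that the true slope on fertilizer application rate is below 0.0338 tonnes/ha per unit, holding the other predictors fixed.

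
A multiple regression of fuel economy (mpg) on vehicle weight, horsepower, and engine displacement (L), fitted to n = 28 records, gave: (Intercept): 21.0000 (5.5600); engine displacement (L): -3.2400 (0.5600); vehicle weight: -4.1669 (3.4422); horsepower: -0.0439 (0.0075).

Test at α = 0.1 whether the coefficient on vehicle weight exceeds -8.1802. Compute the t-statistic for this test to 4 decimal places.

t = 1.1659

Read off: b = -4.1669, SE = 3.4422 for vehicle weight.
H₀: β₁ = -8.1802 vs H₁: β₁ > -8.1802.
t = (-4.1669 − (-8.1802)) / 3.4422 = 1.1659.
df = n − k − 1 = 28 − 3 − 1 = 24.
One-sided p ≈ 0.1276, which is ≥ 0.1, so fail to reject H₀.
The data do not give significant evidence that the true slope on vehicle weight exceeds -8.1802 mpg per unit, holding the other predictors fixed.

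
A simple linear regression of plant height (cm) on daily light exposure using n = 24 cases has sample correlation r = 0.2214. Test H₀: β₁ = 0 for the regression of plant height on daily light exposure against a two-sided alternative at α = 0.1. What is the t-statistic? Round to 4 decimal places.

t = 1.0649

t = r·√(n − 2)/√(1 − r²) = 0.2214·√22/√0.950982 = 1.0649.
df = n − 2 = 22.
Two-sided p ≈ 0.2985, which is ≥ 0.1, so fail to reject H₀.
The data do not give significant evidence of a linear association between daily light exposure and plant height.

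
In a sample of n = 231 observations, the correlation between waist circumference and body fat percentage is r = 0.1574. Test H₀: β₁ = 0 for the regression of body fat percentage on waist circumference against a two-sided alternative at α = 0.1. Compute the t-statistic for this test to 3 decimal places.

t = 2.412

t = r·√(n − 2)/√(1 − r²) = 0.1574·√229/√0.975225 = 2.412.
df = n − 2 = 229.
Two-sided p ≈ 0.0167, which is < 0.1, so reject H₀.
There is evidence of a linear association between waist circumference and body fat percentage.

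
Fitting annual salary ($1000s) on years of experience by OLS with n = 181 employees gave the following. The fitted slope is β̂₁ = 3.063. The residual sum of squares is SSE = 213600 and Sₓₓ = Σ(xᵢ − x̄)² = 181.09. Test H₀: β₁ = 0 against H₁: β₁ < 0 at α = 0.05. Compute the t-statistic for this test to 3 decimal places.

t = 1.193

MSE = SSE/(n − 2) = 213600/179 = 1193.3.
SE(β̂₁) = √(MSE/Sₓₓ) = √(1193.3/181.09) = 2.56701.
t = 3.063 / 2.56701 = 1.193.
df = n − 2 = 179.
One-sided p ≈ 0.8828, which is ≥ 0.05, so fail to reject H₀.
The data do not give significant evidence that the true slope on years of experience is negative.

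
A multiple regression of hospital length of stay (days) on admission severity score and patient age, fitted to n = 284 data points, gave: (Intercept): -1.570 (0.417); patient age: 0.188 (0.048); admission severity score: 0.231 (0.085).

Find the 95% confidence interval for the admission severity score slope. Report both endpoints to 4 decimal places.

Read off: b = 0.231, SE = 0.085 for admission severity score.
df = n − k − 1 = 284 − 2 − 1 = 281.
t* = t_{0.025, 281} = 1.968442.
Margin = t* × SE = 1.968442 × 0.085 = 0.167318.
CI: 0.231 ± 0.167318 → (0.0637, 0.3983).

(0.0637, 0.3983)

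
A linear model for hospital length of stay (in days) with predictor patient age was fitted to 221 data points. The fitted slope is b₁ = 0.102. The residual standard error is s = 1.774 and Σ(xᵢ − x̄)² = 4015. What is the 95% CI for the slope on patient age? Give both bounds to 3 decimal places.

SE(b₁) = s/√Sₓₓ = 1.774/√4015 = 0.027997.
df = n − 2 = 219.
t* = t_{0.025, 219} = 1.970855.
Margin = t* × SE = 1.970855 × 0.027997 = 0.05518.
CI: 0.102 ± 0.05518 → (0.047, 0.157).
With 95% confidence, each one-unit increase in patient age is associated with a change of between 0.047 and 0.157 days in hospital length of stay.

(0.047, 0.157)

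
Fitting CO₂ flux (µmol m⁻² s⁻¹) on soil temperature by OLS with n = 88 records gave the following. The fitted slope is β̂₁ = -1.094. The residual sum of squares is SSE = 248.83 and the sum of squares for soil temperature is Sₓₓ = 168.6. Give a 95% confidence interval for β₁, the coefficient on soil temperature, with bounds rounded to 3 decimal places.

(-1.354, -0.834)

MSE = SSE/(n − 2) = 248.83/86 = 2.89337.
SE(β̂₁) = √(MSE/Sₓₓ) = √(2.89337/168.6) = 0.131001.
df = n − 2 = 86.
t* = t_{0.025, 86} = 1.987934.
Margin = t* × SE = 1.987934 × 0.131001 = 0.26042.
CI: -1.094 ± 0.26042 → (-1.354, -0.834).
With 95% confidence, each one-unit increase in soil temperature is associated with a change of between -1.354 and -0.834 µmol m⁻² s⁻¹ in CO₂ flux.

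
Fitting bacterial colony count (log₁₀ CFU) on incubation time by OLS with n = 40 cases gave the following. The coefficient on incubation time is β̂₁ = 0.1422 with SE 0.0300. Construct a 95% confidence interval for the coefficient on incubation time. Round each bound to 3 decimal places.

(0.081, 0.203)

df = n − 2 = 40 − 2 = 38.
t* = t_{0.025, 38} = 2.024394.
Margin = t* × SE = 2.024394 × 0.0300 = 0.06073.
CI: 0.1422 ± 0.06073 → (0.081, 0.203).
With 95% confidence, each one-unit increase in incubation time is associated with a change of between 0.081 and 0.203 log₁₀ CFU in bacterial colony count.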